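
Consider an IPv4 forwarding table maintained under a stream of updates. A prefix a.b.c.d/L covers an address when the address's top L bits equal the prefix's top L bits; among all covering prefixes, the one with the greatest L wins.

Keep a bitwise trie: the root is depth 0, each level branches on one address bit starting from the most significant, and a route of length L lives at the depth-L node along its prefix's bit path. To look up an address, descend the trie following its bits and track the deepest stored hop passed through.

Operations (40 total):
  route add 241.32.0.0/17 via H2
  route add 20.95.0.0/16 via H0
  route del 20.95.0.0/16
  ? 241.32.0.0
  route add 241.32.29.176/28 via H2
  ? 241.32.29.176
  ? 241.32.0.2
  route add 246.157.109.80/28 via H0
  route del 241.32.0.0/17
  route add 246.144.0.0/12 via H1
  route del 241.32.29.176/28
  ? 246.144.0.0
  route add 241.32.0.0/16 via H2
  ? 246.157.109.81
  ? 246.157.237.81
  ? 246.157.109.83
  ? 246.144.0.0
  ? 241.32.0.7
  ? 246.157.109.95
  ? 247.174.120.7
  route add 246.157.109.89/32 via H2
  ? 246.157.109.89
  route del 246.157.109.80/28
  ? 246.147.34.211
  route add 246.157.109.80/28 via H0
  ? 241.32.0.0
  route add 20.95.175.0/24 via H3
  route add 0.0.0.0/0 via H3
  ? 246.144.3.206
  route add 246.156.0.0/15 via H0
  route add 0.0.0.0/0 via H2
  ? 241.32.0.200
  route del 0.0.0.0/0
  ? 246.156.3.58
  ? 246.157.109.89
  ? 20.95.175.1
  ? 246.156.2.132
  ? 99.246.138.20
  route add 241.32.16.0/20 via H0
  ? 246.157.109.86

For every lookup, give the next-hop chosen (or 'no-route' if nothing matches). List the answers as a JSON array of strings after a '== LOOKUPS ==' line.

Apply in order:
  add 241.32.0.0/17 -> H2 at depth 17
  add 20.95.0.0/16 -> H0 at depth 16
  - 20.95.0.0/16 clear@16
  lookup 241.32.0.0: bits 11110001001000000 walk d0:-→d1:-→d2:-→d3:-→d4:-→d5:-→d6:-→d7:-→d8:-→d9:-→d10:-→d11:-→d12:-→d13:-→d14:-→d15:-→d16:-→d17:H2 -> H2
  add 241.32.29.176/28 -> H2 at depth 28
  lookup 241.32.29.176: bits 1111000100100000000111011011 walk d0:-→d1:-→d2:-→d3:-→d4:-→d5:-→d6:-→d7:-→d8:-→d9:-→d10:-→d11:-→d12:-→d13:-→d14:-→d15:-→d16:-→d17:H2→d18:-→d19:-→d20:-→d21:-→d22:-→d23:-→d24:-→d25:-→d26:-→d27:-→d28:H2 -> H2
  lookup 241.32.0.2: bits 1111000100100000000 walk d0:-→d1:-→d2:-→d3:-→d4:-→d5:-→d6:-→d7:-→d8:-→d9:-→d10:-→d11:-→d12:-→d13:-→d14:-→d15:-→d16:-→d17:H2→d18:-→d19:- -> H2
  add 246.157.109.80/28 -> H0 at depth 28
  - 241.32.0.0/17 clear@17
  add 246.144.0.0/12 -> H1 at depth 12
  - 241.32.29.176/28 clear@28
  lookup 246.144.0.0: bits 111101101001 walk d0:-→d1:-→d2:-→d3:-→d4:-→d5:-→d6:-→d7:-→d8:-→d9:-→d10:-→d11:-→d12:H1 -> H1
  add 241.32.0.0/16 -> H2 at depth 16
  lookup 246.157.109.81: bits 1111011010011101011011010101 walk d0:-→d1:-→d2:-→d3:-→d4:-→d5:-→d6:-→d7:-→d8:-→d9:-→d10:-→d11:-→d12:H1→d13:-→d14:-→d15:-→d16:-→d17:-→d18:-→d19:-→d20:-→d21:-→d22:-→d23:-→d24:-→d25:-→d26:-→d27:-→d28:H0 -> H0
  lookup 246.157.237.81: bits 1111011010011101 walk d0:-→d1:-→d2:-→d3:-→d4:-→d5:-→d6:-→d7:-→d8:-→d9:-→d10:-→d11:-→d12:H1→d13:-→d14:-→d15:-→d16:- -> H1
  lookup 246.157.109.83: bits 1111011010011101011011010101 walk d0:-→d1:-→d2:-→d3:-→d4:-→d5:-→d6:-→d7:-→d8:-→d9:-→d10:-→d11:-→d12:H1→d13:-→d14:-→d15:-→d16:-→d17:-→d18:-→d19:-→d20:-→d21:-→d22:-→d23:-→d24:-→d25:-→d26:-→d27:-→d28:H0 -> H0
  lookup 246.144.0.0: bits 111101101001 walk d0:-→d1:-→d2:-→d3:-→d4:-→d5:-→d6:-→d7:-→d8:-→d9:-→d10:-→d11:-→d12:H1 -> H1
  lookup 241.32.0.7: bits 1111000100100000000 walk d0:-→d1:-→d2:-→d3:-→d4:-→d5:-→d6:-→d7:-→d8:-→d9:-→d10:-→d11:-→d12:-→d13:-→d14:-→d15:-→d16:H2→d17:-→d18:-→d19:- -> H2
  lookup 246.157.109.95: bits 1111011010011101011011010101 walk d0:-→d1:-→d2:-→d3:-→d4:-→d5:-→d6:-→d7:-→d8:-→d9:-→d10:-→d11:-→d12:H1→d13:-→d14:-→d15:-→d16:-→d17:-→d18:-→d19:-→d20:-→d21:-→d22:-→d23:-→d24:-→d25:-→d26:-→d27:-→d28:H0 -> H0
  lookup 247.174.120.7: bits 1111011 walk d0:-→d1:-→d2:-→d3:-→d4:-→d5:-→d6:-→d7:- -> no-route
  add 246.157.109.89/32 -> H2 at depth 32
  lookup 246.157.109.89: bits 11110110100111010110110101011001 walk d0:-→d1:-→d2:-→d3:-→d4:-→d5:-→d6:-→d7:-→d8:-→d9:-→d10:-→d11:-→d12:H1→d13:-→d14:-→d15:-→d16:-→d17:-→d18:-→d19:-→d20:-→d21:-→d22:-→d23:-→d24:-→d25:-→d26:-→d27:-→d28:H0→d29:-→d30:-→d31:-→d32:H2 -> H2
  - 246.157.109.80/28 clear@28
  lookup 246.147.34.211: bits 111101101001 walk d0:-→d1:-→d2:-→d3:-→d4:-→d5:-→d6:-→d7:-→d8:-→d9:-→d10:-→d11:-→d12:H1 -> H1
  add 246.157.109.80/28 -> H0 at depth 28
  lookup 241.32.0.0: bits 1111000100100000000 walk d0:-→d1:-→d2:-→d3:-→d4:-→d5:-→d6:-→d7:-→d8:-→d9:-→d10:-→d11:-→d12:-→d13:-→d14:-→d15:-→d16:H2→d17:-→d18:-→d19:- -> H2
  add 20.95.175.0/24 -> H3 at depth 24
  add 0.0.0.0/0 -> H3 at depth 0
  lookup 246.144.3.206: bits 111101101001 walk d0:H3→d1:-→d2:-→d3:-→d4:-→d5:-→d6:-→d7:-→d8:-→d9:-→d10:-→d11:-→d12:H1 -> H1
  add 246.156.0.0/15 -> H0 at depth 15
  add 0.0.0.0/0 -> H2 at depth 0
  lookup 241.32.0.200: bits 1111000100100000000 walk d0:H2→d1:-→d2:-→d3:-→d4:-→d5:-→d6:-→d7:-→d8:-→d9:-→d10:-→d11:-→d12:-→d13:-→d14:-→d15:-→d16:H2→d17:-→d18:-→d19:- -> H2
  - 0.0.0.0/0 clear@0
  lookup 246.156.3.58: bits 111101101001110 walk d0:-→d1:-→d2:-→d3:-→d4:-→d5:-→d6:-→d7:-→d8:-→d9:-→d10:-→d11:-→d12:H1→d13:-→d14:-→d15:H0 -> H0
  lookup 246.157.109.89: bits 11110110100111010110110101011001 walk d0:-→d1:-→d2:-→d3:-→d4:-→d5:-→d6:-→d7:-→d8:-→d9:-→d10:-→d11:-→d12:H1→d13:-→d14:-→d15:H0→d16:-→d17:-→d18:-→d19:-→d20:-→d21:-→d22:-→d23:-→d24:-→d25:-→d26:-→d27:-→d28:H0→d29:-→d30:-→d31:-→d32:H2 -> H2
  lookup 20.95.175.1: bits 000101000101111110101111 walk d0:-→d1:-→d2:-→d3:-→d4:-→d5:-→d6:-→d7:-→d8:-→d9:-→d10:-→d11:-→d12:-→d13:-→d14:-→d15:-→d16:-→d17:-→d18:-→d19:-→d20:-→d21:-→d22:-→d23:-→d24:H3 -> H3
  lookup 246.156.2.132: bits 111101101001110 walk d0:-→d1:-→d2:-→d3:-→d4:-→d5:-→d6:-→d7:-→d8:-→d9:-→d10:-→d11:-→d12:H1→d13:-→d14:-→d15:H0 -> H0
  lookup 99.246.138.20: bits 0 walk d0:-→d1:- -> no-route
  add 241.32.16.0/20 -> H0 at depth 20
  lookup 246.157.109.86: bits 1111011010011101011011010101 walk d0:-→d1:-→d2:-→d3:-→d4:-→d5:-→d6:-→d7:-→d8:-→d9:-→d10:-→d11:-→d12:H1→d13:-→d14:-→d15:H0→d16:-→d17:-→d18:-→d19:-→d20:-→d21:-→d22:-→d23:-→d24:-→d25:-→d26:-→d27:-→d28:H0 -> H0

== LOOKUPS ==
["H2","H2","H2","H1","H0","H1","H0","H1","H2","H0","no-route","H2","H1","H2","H1","H2","H0","H2","H3","H0","no-route","H0"]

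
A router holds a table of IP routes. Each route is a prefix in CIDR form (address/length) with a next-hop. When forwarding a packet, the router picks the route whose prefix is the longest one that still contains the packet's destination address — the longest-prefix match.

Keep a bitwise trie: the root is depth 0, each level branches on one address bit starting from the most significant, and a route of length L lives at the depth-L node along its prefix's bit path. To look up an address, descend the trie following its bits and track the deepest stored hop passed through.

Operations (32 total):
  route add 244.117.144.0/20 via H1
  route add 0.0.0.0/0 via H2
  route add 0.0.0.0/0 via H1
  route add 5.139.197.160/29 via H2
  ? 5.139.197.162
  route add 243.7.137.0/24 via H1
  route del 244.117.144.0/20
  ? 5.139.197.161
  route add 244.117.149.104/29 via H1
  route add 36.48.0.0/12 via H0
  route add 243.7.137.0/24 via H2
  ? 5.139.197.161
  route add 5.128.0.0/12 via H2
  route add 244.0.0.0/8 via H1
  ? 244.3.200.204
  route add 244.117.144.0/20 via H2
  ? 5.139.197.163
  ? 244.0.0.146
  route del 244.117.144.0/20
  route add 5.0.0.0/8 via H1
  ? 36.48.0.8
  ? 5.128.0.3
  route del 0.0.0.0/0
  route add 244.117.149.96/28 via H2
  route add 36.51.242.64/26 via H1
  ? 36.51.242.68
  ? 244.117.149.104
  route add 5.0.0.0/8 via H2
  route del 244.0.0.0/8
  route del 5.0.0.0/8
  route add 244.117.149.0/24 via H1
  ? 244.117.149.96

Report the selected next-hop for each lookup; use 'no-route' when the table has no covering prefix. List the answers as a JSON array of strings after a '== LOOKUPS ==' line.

Process each operation:
  add 244.117.144.0/20 -> H1 at depth 20
  add 0.0.0.0/0 -> H2 at depth 0
  add 0.0.0.0/0 -> H1 at depth 0
  add 5.139.197.160/29 -> H2 at depth 29
  ? 5.139.197.162  path d0:H1→d1:-→d2:-→d3:-→d4:-→d5:-→d6:-→d7:-→d8:-→d9:-→d10:-→d11:-→d12:-→d13:-→d14:-→d15:-→d16:-→d17:-→d18:-→d19:-→d20:-→d21:-→d22:-→d23:-→d24:-→d25:-→d26:-→d27:-→d28:-→d29:H2  best=H2
  add 243.7.137.0/24 -> H1 at depth 24
  - 244.117.144.0/20 clear@20
  ? 5.139.197.161  path d0:H1→d1:-→d2:-→d3:-→d4:-→d5:-→d6:-→d7:-→d8:-→d9:-→d10:-→d11:-→d12:-→d13:-→d14:-→d15:-→d16:-→d17:-→d18:-→d19:-→d20:-→d21:-→d22:-→d23:-→d24:-→d25:-→d26:-→d27:-→d28:-→d29:H2  best=H2
  add 244.117.149.104/29 -> H1 at depth 29
  add 36.48.0.0/12 -> H0 at depth 12
  add 243.7.137.0/24 -> H2 at depth 24
  ? 5.139.197.161  path d0:H1→d1:-→d2:-→d3:-→d4:-→d5:-→d6:-→d7:-→d8:-→d9:-→d10:-→d11:-→d12:-→d13:-→d14:-→d15:-→d16:-→d17:-→d18:-→d19:-→d20:-→d21:-→d22:-→d23:-→d24:-→d25:-→d26:-→d27:-→d28:-→d29:H2  best=H2
  add 5.128.0.0/12 -> H2 at depth 12
  add 244.0.0.0/8 -> H1 at depth 8
  ? 244.3.200.204  path d0:H1→d1:-→d2:-→d3:-→d4:-→d5:-→d6:-→d7:-→d8:H1→d9:-  best=H1
  add 244.117.144.0/20 -> H2 at depth 20
  ? 5.139.197.163  path d0:H1→d1:-→d2:-→d3:-→d4:-→d5:-→d6:-→d7:-→d8:-→d9:-→d10:-→d11:-→d12:H2→d13:-→d14:-→d15:-→d16:-→d17:-→d18:-→d19:-→d20:-→d21:-→d22:-→d23:-→d24:-→d25:-→d26:-→d27:-→d28:-→d29:H2  best=H2
  ? 244.0.0.146  path d0:H1→d1:-→d2:-→d3:-→d4:-→d5:-→d6:-→d7:-→d8:H1→d9:-  best=H1
  - 244.117.144.0/20 clear@20
  add 5.0.0.0/8 -> H1 at depth 8
  ? 36.48.0.8  path d0:H1→d1:-→d2:-→d3:-→d4:-→d5:-→d6:-→d7:-→d8:-→d9:-→d10:-→d11:-→d12:H0  best=H0
  ? 5.128.0.3  path d0:H1→d1:-→d2:-→d3:-→d4:-→d5:-→d6:-→d7:-→d8:H1→d9:-→d10:-→d11:-→d12:H2  best=H2
  - 0.0.0.0/0 clear@0
  add 244.117.149.96/28 -> H2 at depth 28
  add 36.51.242.64/26 -> H1 at depth 26
  ? 36.51.242.68  path d0:-→d1:-→d2:-→d3:-→d4:-→d5:-→d6:-→d7:-→d8:-→d9:-→d10:-→d11:-→d12:H0→d13:-→d14:-→d15:-→d16:-→d17:-→d18:-→d19:-→d20:-→d21:-→d22:-→d23:-→d24:-→d25:-→d26:H1  best=H1
  ? 244.117.149.104  path d0:-→d1:-→d2:-→d3:-→d4:-→d5:-→d6:-→d7:-→d8:H1→d9:-→d10:-→d11:-→d12:-→d13:-→d14:-→d15:-→d16:-→d17:-→d18:-→d19:-→d20:-→d21:-→d22:-→d23:-→d24:-→d25:-→d26:-→d27:-→d28:H2→d29:H1  best=H1
  add 5.0.0.0/8 -> H2 at depth 8
  - 244.0.0.0/8 clear@8
  - 5.0.0.0/8 clear@8
  add 244.117.149.0/24 -> H1 at depth 24
  ? 244.117.149.96  path d0:-→d1:-→d2:-→d3:-→d4:-→d5:-→d6:-→d7:-→d8:-→d9:-→d10:-→d11:-→d12:-→d13:-→d14:-→d15:-→d16:-→d17:-→d18:-→d19:-→d20:-→d21:-→d22:-→d23:-→d24:H1→d25:-→d26:-→d27:-→d28:H2  best=H2

== LOOKUPS ==
["H2","H2","H2","H1","H2","H1","H0","H2","H1","H1","H2"]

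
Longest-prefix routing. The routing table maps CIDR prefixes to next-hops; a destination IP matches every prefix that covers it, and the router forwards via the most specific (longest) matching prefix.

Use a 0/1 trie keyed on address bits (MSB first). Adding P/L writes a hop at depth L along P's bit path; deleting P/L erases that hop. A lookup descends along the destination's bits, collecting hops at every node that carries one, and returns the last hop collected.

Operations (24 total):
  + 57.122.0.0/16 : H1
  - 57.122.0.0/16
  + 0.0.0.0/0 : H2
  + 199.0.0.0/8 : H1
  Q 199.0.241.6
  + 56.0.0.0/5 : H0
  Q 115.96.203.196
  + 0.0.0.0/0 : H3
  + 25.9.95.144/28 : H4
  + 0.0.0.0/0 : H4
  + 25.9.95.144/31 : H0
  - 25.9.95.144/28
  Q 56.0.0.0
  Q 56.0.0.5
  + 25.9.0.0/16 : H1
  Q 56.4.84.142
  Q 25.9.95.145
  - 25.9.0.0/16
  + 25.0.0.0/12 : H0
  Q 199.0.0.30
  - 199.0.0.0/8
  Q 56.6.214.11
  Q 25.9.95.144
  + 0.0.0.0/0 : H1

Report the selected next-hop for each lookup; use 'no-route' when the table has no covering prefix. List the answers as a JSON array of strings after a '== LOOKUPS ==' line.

Process each operation:
  add 57.122.0.0/16 -> H1 at depth 16
  - 57.122.0.0/16 clear@16
  add 0.0.0.0/0 -> H2 at depth 0
  add 199.0.0.0/8 -> H1 at depth 8
  Q 199.0.241.6: descend 11000111 ; hops seen [H2,H1] ; pick H1
  add 56.0.0.0/5 -> H0 at depth 5
  Q 115.96.203.196: descend 0 ; hops seen [H2] ; pick H2
  add 0.0.0.0/0 -> H3 at depth 0
  add 25.9.95.144/28 -> H4 at depth 28
  add 0.0.0.0/0 -> H4 at depth 0
  add 25.9.95.144/31 -> H0 at depth 31
  - 25.9.95.144/28 clear@28
  Q 56.0.0.0: descend 0011100 ; hops seen [H4,H0] ; pick H0
  Q 56.0.0.5: descend 0011100 ; hops seen [H4,H0] ; pick H0
  add 25.9.0.0/16 -> H1 at depth 16
  Q 56.4.84.142: descend 0011100 ; hops seen [H4,H0] ; pick H0
  Q 25.9.95.145: descend 0001100100001001010111111001000 ; hops seen [H4,H1,H0] ; pick H0
  - 25.9.0.0/16 clear@16
  add 25.0.0.0/12 -> H0 at depth 12
  Q 199.0.0.30: descend 11000111 ; hops seen [H4,H1] ; pick H1
  - 199.0.0.0/8 clear@8
  Q 56.6.214.11: descend 0011100 ; hops seen [H4,H0] ; pick H0
  Q 25.9.95.144: descend 0001100100001001010111111001000 ; hops seen [H4,H0,H0] ; pick H0
  add 0.0.0.0/0 -> H1 at depth 0

== LOOKUPS ==
["H1","H2","H0","H0","H0","H0","H1","H0","H0"]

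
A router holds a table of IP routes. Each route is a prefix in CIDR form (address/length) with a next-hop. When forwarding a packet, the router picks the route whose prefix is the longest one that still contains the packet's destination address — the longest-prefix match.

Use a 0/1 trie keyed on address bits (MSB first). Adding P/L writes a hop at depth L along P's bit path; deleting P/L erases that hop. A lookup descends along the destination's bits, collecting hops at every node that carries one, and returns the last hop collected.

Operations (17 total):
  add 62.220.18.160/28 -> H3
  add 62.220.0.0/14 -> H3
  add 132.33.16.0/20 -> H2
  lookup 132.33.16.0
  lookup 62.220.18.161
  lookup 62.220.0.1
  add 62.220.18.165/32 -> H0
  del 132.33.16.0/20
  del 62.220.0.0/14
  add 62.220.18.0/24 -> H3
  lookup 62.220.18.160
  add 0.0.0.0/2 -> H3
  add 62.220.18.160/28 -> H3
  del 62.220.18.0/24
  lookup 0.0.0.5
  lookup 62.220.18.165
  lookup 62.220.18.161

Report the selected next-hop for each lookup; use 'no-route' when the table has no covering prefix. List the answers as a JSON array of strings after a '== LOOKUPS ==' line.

Process each operation:
  + 62.220.18.160/28 (H3) depth=28
  + 62.220.0.0/14 (H3) depth=14
  + 132.33.16.0/20 (H2) depth=20
  Q 132.33.16.0: descend 10000100001000010001 ; hops seen [H2] ; pick H2
  Q 62.220.18.161: descend 0011111011011100000100101010 ; hops seen [H3,H3] ; pick H3
  Q 62.220.0.1: descend 0011111011011100000 ; hops seen [H3] ; pick H3
  + 62.220.18.165/32 (H0) depth=32
  del 132.33.16.0/20 (clear depth 20)
  del 62.220.0.0/14 (clear depth 14)
  + 62.220.18.0/24 (H3) depth=24
  Q 62.220.18.160: descend 00111110110111000001001010100 ; hops seen [H3,H3] ; pick H3
  + 0.0.0.0/2 (H3) depth=2
  + 62.220.18.160/28 (H3) depth=28
  del 62.220.18.0/24 (clear depth 24)
  Q 0.0.0.5: descend 00 ; hops seen [H3] ; pick H3
  Q 62.220.18.165: descend 00111110110111000001001010100101 ; hops seen [H3,H3,H0] ; pick H0
  Q 62.220.18.161: descend 00111110110111000001001010100 ; hops seen [H3,H3] ; pick H3

== LOOKUPS ==
["H2","H3","H3","H3","H3","H0","H3"]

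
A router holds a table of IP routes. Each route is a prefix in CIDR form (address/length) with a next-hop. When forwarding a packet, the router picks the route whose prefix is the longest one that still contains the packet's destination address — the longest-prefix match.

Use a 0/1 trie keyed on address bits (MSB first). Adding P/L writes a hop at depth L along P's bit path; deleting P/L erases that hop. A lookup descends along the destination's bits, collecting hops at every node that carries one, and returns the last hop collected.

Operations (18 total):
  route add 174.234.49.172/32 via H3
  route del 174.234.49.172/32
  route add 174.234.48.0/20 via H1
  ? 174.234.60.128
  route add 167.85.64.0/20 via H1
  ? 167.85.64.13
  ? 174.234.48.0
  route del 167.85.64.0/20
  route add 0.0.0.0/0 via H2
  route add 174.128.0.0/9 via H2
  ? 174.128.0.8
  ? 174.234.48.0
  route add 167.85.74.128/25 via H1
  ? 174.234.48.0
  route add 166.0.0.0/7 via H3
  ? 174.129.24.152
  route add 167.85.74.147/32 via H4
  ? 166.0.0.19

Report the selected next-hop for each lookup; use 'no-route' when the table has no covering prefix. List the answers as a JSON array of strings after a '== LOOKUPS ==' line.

Trace:
  add 174.234.49.172/32 -> H3 at depth 32
  - 174.234.49.172/32 clear@32
  add 174.234.48.0/20 -> H1 at depth 20
  lookup 174.234.60.128: bits 10101110111010100011 walk d0:-→d1:-→d2:-→d3:-→d4:-→d5:-→d6:-→d7:-→d8:-→d9:-→d10:-→d11:-→d12:-→d13:-→d14:-→d15:-→d16:-→d17:-→d18:-→d19:-→d20:H1 -> H1
  add 167.85.64.0/20 -> H1 at depth 20
  lookup 167.85.64.13: bits 10100111010101010100 walk d0:-→d1:-→d2:-→d3:-→d4:-→d5:-→d6:-→d7:-→d8:-→d9:-→d10:-→d11:-→d12:-→d13:-→d14:-→d15:-→d16:-→d17:-→d18:-→d19:-→d20:H1 -> H1
  lookup 174.234.48.0: bits 10101110111010100011000 walk d0:-→d1:-→d2:-→d3:-→d4:-→d5:-→d6:-→d7:-→d8:-→d9:-→d10:-→d11:-→d12:-→d13:-→d14:-→d15:-→d16:-→d17:-→d18:-→d19:-→d20:H1→d21:-→d22:-→d23:- -> H1
  - 167.85.64.0/20 clear@20
  add 0.0.0.0/0 -> H2 at depth 0
  add 174.128.0.0/9 -> H2 at depth 9
  lookup 174.128.0.8: bits 101011101 walk d0:H2→d1:-→d2:-→d3:-→d4:-→d5:-→d6:-→d7:-→d8:-→d9:H2 -> H2
  lookup 174.234.48.0: bits 10101110111010100011000 walk d0:H2→d1:-→d2:-→d3:-→d4:-→d5:-→d6:-→d7:-→d8:-→d9:H2→d10:-→d11:-→d12:-→d13:-→d14:-→d15:-→d16:-→d17:-→d18:-→d19:-→d20:H1→d21:-→d22:-→d23:- -> H1
  add 167.85.74.128/25 -> H1 at depth 25
  lookup 174.234.48.0: bits 10101110111010100011000 walk d0:H2→d1:-→d2:-→d3:-→d4:-→d5:-→d6:-→d7:-→d8:-→d9:H2→d10:-→d11:-→d12:-→d13:-→d14:-→d15:-→d16:-→d17:-→d18:-→d19:-→d20:H1→d21:-→d22:-→d23:- -> H1
  add 166.0.0.0/7 -> H3 at depth 7
  lookup 174.129.24.152: bits 101011101 walk d0:H2→d1:-→d2:-→d3:-→d4:-→d5:-→d6:-→d7:-→d8:-→d9:H2 -> H2
  add 167.85.74.147/32 -> H4 at depth 32
  lookup 166.0.0.19: bits 1010011 walk d0:H2→d1:-→d2:-→d3:-→d4:-→d5:-→d6:-→d7:H3 -> H3

== LOOKUPS ==
["H1","H1","H1","H2","H1","H1","H2","H3"]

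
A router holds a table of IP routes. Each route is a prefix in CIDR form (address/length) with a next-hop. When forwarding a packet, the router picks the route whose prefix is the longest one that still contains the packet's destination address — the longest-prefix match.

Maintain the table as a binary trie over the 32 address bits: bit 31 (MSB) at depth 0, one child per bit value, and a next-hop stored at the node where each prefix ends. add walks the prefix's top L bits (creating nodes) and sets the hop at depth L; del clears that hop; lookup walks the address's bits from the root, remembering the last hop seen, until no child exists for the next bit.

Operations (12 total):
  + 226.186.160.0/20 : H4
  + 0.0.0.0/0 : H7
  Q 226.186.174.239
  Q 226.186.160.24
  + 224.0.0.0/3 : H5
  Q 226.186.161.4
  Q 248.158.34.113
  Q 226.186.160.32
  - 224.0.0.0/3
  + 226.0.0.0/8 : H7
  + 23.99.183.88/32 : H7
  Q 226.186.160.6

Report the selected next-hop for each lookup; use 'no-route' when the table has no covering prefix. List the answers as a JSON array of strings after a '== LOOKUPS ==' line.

Trace:
  add 226.186.160.0/20 -> H4 at depth 20
  add 0.0.0.0/0 -> H7 at depth 0
  lookup 226.186.174.239: bits 11100010101110101010 walk d0:H7→d1:-→d2:-→d3:-→d4:-→d5:-→d6:-→d7:-→d8:-→d9:-→d10:-→d11:-→d12:-→d13:-→d14:-→d15:-→d16:-→d17:-→d18:-→d19:-→d20:H4 -> H4
  lookup 226.186.160.24: bits 11100010101110101010 walk d0:H7→d1:-→d2:-→d3:-→d4:-→d5:-→d6:-→d7:-→d8:-→d9:-→d10:-→d11:-→d12:-→d13:-→d14:-→d15:-→d16:-→d17:-→d18:-→d19:-→d20:H4 -> H4
  add 224.0.0.0/3 -> H5 at depth 3
  lookup 226.186.161.4: bits 11100010101110101010 walk d0:H7→d1:-→d2:-→d3:H5→d4:-→d5:-→d6:-→d7:-→d8:-→d9:-→d10:-→d11:-→d12:-→d13:-→d14:-→d15:-→d16:-→d17:-→d18:-→d19:-→d20:H4 -> H4
  lookup 248.158.34.113: bits 111 walk d0:H7→d1:-→d2:-→d3:H5 -> H5
  lookup 226.186.160.32: bits 11100010101110101010 walk d0:H7→d1:-→d2:-→d3:H5→d4:-→d5:-→d6:-→d7:-→d8:-→d9:-→d10:-→d11:-→d12:-→d13:-→d14:-→d15:-→d16:-→d17:-→d18:-→d19:-→d20:H4 -> H4
  - 224.0.0.0/3 clear@3
  add 226.0.0.0/8 -> H7 at depth 8
  add 23.99.183.88/32 -> H7 at depth 32
  lookup 226.186.160.6: bits 11100010101110101010 walk d0:H7→d1:-→d2:-→d3:-→d4:-→d5:-→d6:-→d7:-→d8:H7→d9:-→d10:-→d11:-→d12:-→d13:-→d14:-→d15:-→d16:-→d17:-→d18:-→d19:-→d20:H4 -> H4

== LOOKUPS ==
["H4","H4","H4","H5","H4","H4"]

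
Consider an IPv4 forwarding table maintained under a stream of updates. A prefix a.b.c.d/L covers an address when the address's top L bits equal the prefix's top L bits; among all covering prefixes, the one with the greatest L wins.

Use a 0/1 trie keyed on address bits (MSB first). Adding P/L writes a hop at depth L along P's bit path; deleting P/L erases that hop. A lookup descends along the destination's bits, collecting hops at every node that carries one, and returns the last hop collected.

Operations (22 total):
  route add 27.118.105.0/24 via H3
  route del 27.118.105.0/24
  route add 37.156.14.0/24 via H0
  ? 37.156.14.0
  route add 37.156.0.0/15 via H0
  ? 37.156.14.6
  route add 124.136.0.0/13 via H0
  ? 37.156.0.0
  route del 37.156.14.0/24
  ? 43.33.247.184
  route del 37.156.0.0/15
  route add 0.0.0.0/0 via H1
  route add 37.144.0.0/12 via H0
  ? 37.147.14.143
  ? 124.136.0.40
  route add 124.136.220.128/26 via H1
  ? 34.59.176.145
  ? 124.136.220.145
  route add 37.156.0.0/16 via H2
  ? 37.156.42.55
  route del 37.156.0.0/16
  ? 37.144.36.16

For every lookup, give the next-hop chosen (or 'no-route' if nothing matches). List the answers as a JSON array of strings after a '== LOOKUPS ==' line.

Trace:
  + 27.118.105.0/24 (H3) depth=24
  - 27.118.105.0/24 clear@24
  + 37.156.14.0/24 (H0) depth=24
  Q 37.156.14.0: descend 001001011001110000001110 ; hops seen [H0] ; pick H0
  + 37.156.0.0/15 (H0) depth=15
  Q 37.156.14.6: descend 001001011001110000001110 ; hops seen [H0,H0] ; pick H0
  + 124.136.0.0/13 (H0) depth=13
  Q 37.156.0.0: descend 00100101100111000000 ; hops seen [H0] ; pick H0
  - 37.156.14.0/24 clear@24
  Q 43.33.247.184: descend 0010 ; hops seen [∅] ; pick no-route
  - 37.156.0.0/15 clear@15
  + 0.0.0.0/0 (H1) depth=0
  + 37.144.0.0/12 (H0) depth=12
  Q 37.147.14.143: descend 001001011001 ; hops seen [H1,H0] ; pick H0
  Q 124.136.0.40: descend 0111110010001 ; hops seen [H1,H0] ; pick H0
  + 124.136.220.128/26 (H1) depth=26
  Q 34.59.176.145: descend 00100 ; hops seen [H1] ; pick H1
  Q 124.136.220.145: descend 01111100100010001101110010 ; hops seen [H1,H0,H1] ; pick H1
  + 37.156.0.0/16 (H2) depth=16
  Q 37.156.42.55: descend 001001011001110000 ; hops seen [H1,H0,H2] ; pick H2
  - 37.156.0.0/16 clear@16
  Q 37.144.36.16: descend 001001011001 ; hops seen [H1,H0] ; pick H0

== LOOKUPS ==
["H0","H0","H0","no-route","H0","H0","H1","H1","H2","H0"]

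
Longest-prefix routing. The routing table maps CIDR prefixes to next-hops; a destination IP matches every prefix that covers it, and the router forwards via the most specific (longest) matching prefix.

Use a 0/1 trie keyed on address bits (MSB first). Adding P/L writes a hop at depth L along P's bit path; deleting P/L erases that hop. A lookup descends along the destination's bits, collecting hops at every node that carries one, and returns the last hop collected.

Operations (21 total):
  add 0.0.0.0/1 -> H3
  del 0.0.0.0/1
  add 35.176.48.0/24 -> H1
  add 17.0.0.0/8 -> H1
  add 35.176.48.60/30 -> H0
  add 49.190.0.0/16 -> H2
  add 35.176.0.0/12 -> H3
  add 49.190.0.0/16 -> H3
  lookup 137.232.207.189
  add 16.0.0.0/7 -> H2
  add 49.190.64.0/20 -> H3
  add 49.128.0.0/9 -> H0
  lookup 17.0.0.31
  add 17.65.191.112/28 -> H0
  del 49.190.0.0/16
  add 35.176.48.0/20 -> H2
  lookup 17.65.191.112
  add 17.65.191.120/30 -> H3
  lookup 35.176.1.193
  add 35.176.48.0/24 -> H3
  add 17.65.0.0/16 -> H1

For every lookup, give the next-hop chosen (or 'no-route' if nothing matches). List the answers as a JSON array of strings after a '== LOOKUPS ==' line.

Trace:
  + 0.0.0.0/1 (H3) depth=1
  - 0.0.0.0/1 clear@1
  + 35.176.48.0/24 (H1) depth=24
  + 17.0.0.0/8 (H1) depth=8
  + 35.176.48.60/30 (H0) depth=30
  + 49.190.0.0/16 (H2) depth=16
  + 35.176.0.0/12 (H3) depth=12
  + 49.190.0.0/16 (H3) depth=16
  Q 137.232.207.189: descend ε ; hops seen [∅] ; pick no-route
  + 16.0.0.0/7 (H2) depth=7
  + 49.190.64.0/20 (H3) depth=20
  + 49.128.0.0/9 (H0) depth=9
  Q 17.0.0.31: descend 00010001 ; hops seen [H2,H1] ; pick H1
  + 17.65.191.112/28 (H0) depth=28
  - 49.190.0.0/16 clear@16
  + 35.176.48.0/20 (H2) depth=20
  Q 17.65.191.112: descend 0001000101000001101111110111 ; hops seen [H2,H1,H0] ; pick H0
  + 17.65.191.120/30 (H3) depth=30
  Q 35.176.1.193: descend 001000111011000000 ; hops seen [H3] ; pick H3
  + 35.176.48.0/24 (H3) depth=24
  + 17.65.0.0/16 (H1) depth=16

== LOOKUPS ==
["no-route","H1","H0","H3"]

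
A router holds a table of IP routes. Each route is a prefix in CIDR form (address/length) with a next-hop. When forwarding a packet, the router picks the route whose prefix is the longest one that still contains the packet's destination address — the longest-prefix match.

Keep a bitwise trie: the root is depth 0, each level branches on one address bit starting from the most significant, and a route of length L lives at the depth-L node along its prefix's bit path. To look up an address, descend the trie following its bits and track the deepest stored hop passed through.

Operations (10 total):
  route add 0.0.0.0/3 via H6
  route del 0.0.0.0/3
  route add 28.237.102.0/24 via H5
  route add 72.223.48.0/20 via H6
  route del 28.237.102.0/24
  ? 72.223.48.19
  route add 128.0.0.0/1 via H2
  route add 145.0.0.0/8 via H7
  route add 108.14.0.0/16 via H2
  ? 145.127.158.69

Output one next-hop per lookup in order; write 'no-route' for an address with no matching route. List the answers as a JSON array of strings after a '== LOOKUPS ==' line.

Process each operation:
  + 0.0.0.0/3 (H6) depth=3
  - 0.0.0.0/3 clear@3
  + 28.237.102.0/24 (H5) depth=24
  + 72.223.48.0/20 (H6) depth=20
  - 28.237.102.0/24 clear@24
  ? 72.223.48.19  path d0:-→d1:-→d2:-→d3:-→d4:-→d5:-→d6:-→d7:-→d8:-→d9:-→d10:-→d11:-→d12:-→d13:-→d14:-→d15:-→d16:-→d17:-→d18:-→d19:-→d20:H6  best=H6
  + 128.0.0.0/1 (H2) depth=1
  + 145.0.0.0/8 (H7) depth=8
  + 108.14.0.0/16 (H2) depth=16
  ? 145.127.158.69  path d0:-→d1:H2→d2:-→d3:-→d4:-→d5:-→d6:-→d7:-→d8:H7  best=H7

== LOOKUPS ==
["H6","H7"]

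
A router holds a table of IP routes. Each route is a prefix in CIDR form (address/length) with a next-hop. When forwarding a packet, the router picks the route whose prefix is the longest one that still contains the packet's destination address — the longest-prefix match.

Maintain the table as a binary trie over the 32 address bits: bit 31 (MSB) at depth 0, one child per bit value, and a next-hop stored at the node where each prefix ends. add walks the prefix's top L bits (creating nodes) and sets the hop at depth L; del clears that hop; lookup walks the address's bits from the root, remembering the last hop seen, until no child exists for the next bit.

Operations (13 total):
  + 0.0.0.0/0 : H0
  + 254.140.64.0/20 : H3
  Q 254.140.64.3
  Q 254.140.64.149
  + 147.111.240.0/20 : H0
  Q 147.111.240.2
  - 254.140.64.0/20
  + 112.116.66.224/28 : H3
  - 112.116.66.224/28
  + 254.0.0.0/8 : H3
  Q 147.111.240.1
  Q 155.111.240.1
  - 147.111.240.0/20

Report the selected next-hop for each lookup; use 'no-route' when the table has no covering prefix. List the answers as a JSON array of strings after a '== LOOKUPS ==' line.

Process each operation:
  add 0.0.0.0/0 -> H0 at depth 0
  add 254.140.64.0/20 -> H3 at depth 20
  ? 254.140.64.3  path d0:H0→d1:-→d2:-→d3:-→d4:-→d5:-→d6:-→d7:-→d8:-→d9:-→d10:-→d11:-→d12:-→d13:-→d14:-→d15:-→d16:-→d17:-→d18:-→d19:-→d20:H3  best=H3
  ? 254.140.64.149  path d0:H0→d1:-→d2:-→d3:-→d4:-→d5:-→d6:-→d7:-→d8:-→d9:-→d10:-→d11:-→d12:-→d13:-→d14:-→d15:-→d16:-→d17:-→d18:-→d19:-→d20:H3  best=H3
  add 147.111.240.0/20 -> H0 at depth 20
  ? 147.111.240.2  path d0:H0→d1:-→d2:-→d3:-→d4:-→d5:-→d6:-→d7:-→d8:-→d9:-→d10:-→d11:-→d12:-→d13:-→d14:-→d15:-→d16:-→d17:-→d18:-→d19:-→d20:H0  best=H0
  - 254.140.64.0/20 clear@20
  add 112.116.66.224/28 -> H3 at depth 28
  - 112.116.66.224/28 clear@28
  add 254.0.0.0/8 -> H3 at depth 8
  ? 147.111.240.1  path d0:H0→d1:-→d2:-→d3:-→d4:-→d5:-→d6:-→d7:-→d8:-→d9:-→d10:-→d11:-→d12:-→d13:-→d14:-→d15:-→d16:-→d17:-→d18:-→d19:-→d20:H0  best=H0
  ? 155.111.240.1  path d0:H0→d1:-→d2:-→d3:-→d4:-  best=H0
  - 147.111.240.0/20 clear@20

== LOOKUPS ==
["H3","H3","H0","H0","H0"]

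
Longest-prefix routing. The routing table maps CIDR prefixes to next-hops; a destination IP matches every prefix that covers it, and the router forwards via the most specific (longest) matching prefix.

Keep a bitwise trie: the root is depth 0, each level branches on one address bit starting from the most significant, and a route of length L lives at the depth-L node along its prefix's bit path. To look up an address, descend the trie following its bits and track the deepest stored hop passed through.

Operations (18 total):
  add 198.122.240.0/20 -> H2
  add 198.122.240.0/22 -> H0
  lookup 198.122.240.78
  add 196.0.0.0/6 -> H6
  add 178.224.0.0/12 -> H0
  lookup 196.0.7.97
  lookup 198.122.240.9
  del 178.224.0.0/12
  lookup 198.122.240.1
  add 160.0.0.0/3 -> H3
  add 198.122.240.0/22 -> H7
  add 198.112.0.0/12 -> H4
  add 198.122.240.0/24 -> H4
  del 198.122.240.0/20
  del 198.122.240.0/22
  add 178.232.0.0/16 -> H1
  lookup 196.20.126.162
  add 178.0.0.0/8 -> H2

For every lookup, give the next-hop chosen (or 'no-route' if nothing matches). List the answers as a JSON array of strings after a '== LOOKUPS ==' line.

Process each operation:
  + 198.122.240.0/20 (H2) depth=20
  + 198.122.240.0/22 (H0) depth=22
  lookup 198.122.240.78: bits 1100011001111010111100 walk d0:-→d1:-→d2:-→d3:-→d4:-→d5:-→d6:-→d7:-→d8:-→d9:-→d10:-→d11:-→d12:-→d13:-→d14:-→d15:-→d16:-→d17:-→d18:-→d19:-→d20:H2→d21:-→d22:H0 -> H0
  + 196.0.0.0/6 (H6) depth=6
  + 178.224.0.0/12 (H0) depth=12
  lookup 196.0.7.97: bits 110001 walk d0:-→d1:-→d2:-→d3:-→d4:-→d5:-→d6:H6 -> H6
  lookup 198.122.240.9: bits 1100011001111010111100 walk d0:-→d1:-→d2:-→d3:-→d4:-→d5:-→d6:H6→d7:-→d8:-→d9:-→d10:-→d11:-→d12:-→d13:-→d14:-→d15:-→d16:-→d17:-→d18:-→d19:-→d20:H2→d21:-→d22:H0 -> H0
  - 178.224.0.0/12 clear@12
  lookup 198.122.240.1: bits 1100011001111010111100 walk d0:-→d1:-→d2:-→d3:-→d4:-→d5:-→d6:H6→d7:-→d8:-→d9:-→d10:-→d11:-→d12:-→d13:-→d14:-→d15:-→d16:-→d17:-→d18:-→d19:-→d20:H2→d21:-→d22:H0 -> H0
  + 160.0.0.0/3 (H3) depth=3
  + 198.122.240.0/22 (H7) depth=22
  + 198.112.0.0/12 (H4) depth=12
  + 198.122.240.0/24 (H4) depth=24
  - 198.122.240.0/20 clear@20
  - 198.122.240.0/22 clear@22
  + 178.232.0.0/16 (H1) depth=16
  lookup 196.20.126.162: bits 110001 walk d0:-→d1:-→d2:-→d3:-→d4:-→d5:-→d6:H6 -> H6
  + 178.0.0.0/8 (H2) depth=8

== LOOKUPS ==
["H0","H6","H0","H0","H6"]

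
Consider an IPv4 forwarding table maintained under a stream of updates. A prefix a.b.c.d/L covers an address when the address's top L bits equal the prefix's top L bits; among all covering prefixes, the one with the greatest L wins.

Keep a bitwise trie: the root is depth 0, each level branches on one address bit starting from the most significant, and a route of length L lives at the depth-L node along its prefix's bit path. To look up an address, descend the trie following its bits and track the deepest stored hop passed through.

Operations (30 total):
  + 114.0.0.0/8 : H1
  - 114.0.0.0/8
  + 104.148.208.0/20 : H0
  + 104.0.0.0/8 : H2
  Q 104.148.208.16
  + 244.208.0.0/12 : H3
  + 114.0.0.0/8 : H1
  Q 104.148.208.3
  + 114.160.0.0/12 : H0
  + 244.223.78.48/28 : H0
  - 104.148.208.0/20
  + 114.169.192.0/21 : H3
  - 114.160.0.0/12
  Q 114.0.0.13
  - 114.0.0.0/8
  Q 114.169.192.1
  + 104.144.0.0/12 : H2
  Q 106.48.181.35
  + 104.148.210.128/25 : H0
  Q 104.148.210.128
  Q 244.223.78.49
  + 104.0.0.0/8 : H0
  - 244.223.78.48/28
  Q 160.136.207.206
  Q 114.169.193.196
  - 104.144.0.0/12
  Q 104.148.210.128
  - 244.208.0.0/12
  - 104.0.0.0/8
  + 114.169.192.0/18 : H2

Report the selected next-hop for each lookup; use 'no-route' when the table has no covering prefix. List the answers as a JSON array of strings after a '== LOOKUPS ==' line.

Process each operation:
  add 114.0.0.0/8 -> H1 at depth 8
  del 114.0.0.0/8 (clear depth 8)
  add 104.148.208.0/20 -> H0 at depth 20
  add 104.0.0.0/8 -> H2 at depth 8
  Q 104.148.208.16: descend 01101000100101001101 ; hops seen [H2,H0] ; pick H0
  add 244.208.0.0/12 -> H3 at depth 12
  add 114.0.0.0/8 -> H1 at depth 8
  Q 104.148.208.3: descend 01101000100101001101 ; hops seen [H2,H0] ; pick H0
  add 114.160.0.0/12 -> H0 at depth 12
  add 244.223.78.48/28 -> H0 at depth 28
  del 104.148.208.0/20 (clear depth 20)
  add 114.169.192.0/21 -> H3 at depth 21
  del 114.160.0.0/12 (clear depth 12)
  Q 114.0.0.13: descend 01110010 ; hops seen [H1] ; pick H1
  del 114.0.0.0/8 (clear depth 8)
  Q 114.169.192.1: descend 011100101010100111000 ; hops seen [H3] ; pick H3
  add 104.144.0.0/12 -> H2 at depth 12
  Q 106.48.181.35: descend 011010 ; hops seen [∅] ; pick no-route
  add 104.148.210.128/25 -> H0 at depth 25
  Q 104.148.210.128: descend 0110100010010100110100101 ; hops seen [H2,H2,H0] ; pick H0
  Q 244.223.78.49: descend 1111010011011111010011100011 ; hops seen [H3,H0] ; pick H0
  add 104.0.0.0/8 -> H0 at depth 8
  del 244.223.78.48/28 (clear depth 28)
  Q 160.136.207.206: descend 1 ; hops seen [∅] ; pick no-route
  Q 114.169.193.196: descend 011100101010100111000 ; hops seen [H3] ; pick H3
  del 104.144.0.0/12 (clear depth 12)
  Q 104.148.210.128: descend 0110100010010100110100101 ; hops seen [H0,H0] ; pick H0
  del 244.208.0.0/12 (clear depth 12)
  del 104.0.0.0/8 (clear depth 8)
  add 114.169.192.0/18 -> H2 at depth 18

== LOOKUPS ==
["H0","H0","H1","H3","no-route","H0","H0","no-route","H3","H0"]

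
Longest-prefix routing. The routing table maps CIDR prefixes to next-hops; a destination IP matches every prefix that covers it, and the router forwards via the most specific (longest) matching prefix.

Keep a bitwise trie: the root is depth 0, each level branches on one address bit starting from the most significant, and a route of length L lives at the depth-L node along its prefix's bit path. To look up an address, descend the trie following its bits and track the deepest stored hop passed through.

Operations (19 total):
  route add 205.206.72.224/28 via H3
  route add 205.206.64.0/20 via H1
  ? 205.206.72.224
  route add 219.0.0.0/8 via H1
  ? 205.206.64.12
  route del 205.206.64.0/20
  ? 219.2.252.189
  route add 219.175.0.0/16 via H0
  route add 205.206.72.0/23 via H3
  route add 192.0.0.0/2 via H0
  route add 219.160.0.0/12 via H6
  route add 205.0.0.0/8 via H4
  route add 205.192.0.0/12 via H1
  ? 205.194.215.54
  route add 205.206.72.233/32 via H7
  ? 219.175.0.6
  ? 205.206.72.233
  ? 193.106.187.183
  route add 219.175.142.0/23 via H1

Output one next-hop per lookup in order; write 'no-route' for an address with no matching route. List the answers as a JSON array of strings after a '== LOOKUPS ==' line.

Trace:
  add 205.206.72.224/28 -> H3 at depth 28
  add 205.206.64.0/20 -> H1 at depth 20
  ? 205.206.72.224  path d0:-→d1:-→d2:-→d3:-→d4:-→d5:-→d6:-→d7:-→d8:-→d9:-→d10:-→d11:-→d12:-→d13:-→d14:-→d15:-→d16:-→d17:-→d18:-→d19:-→d20:H1→d21:-→d22:-→d23:-→d24:-→d25:-→d26:-→d27:-→d28:H3  best=H3
  add 219.0.0.0/8 -> H1 at depth 8
  ? 205.206.64.12  path d0:-→d1:-→d2:-→d3:-→d4:-→d5:-→d6:-→d7:-→d8:-→d9:-→d10:-→d11:-→d12:-→d13:-→d14:-→d15:-→d16:-→d17:-→d18:-→d19:-→d20:H1  best=H1
  - 205.206.64.0/20 clear@20
  ? 219.2.252.189  path d0:-→d1:-→d2:-→d3:-→d4:-→d5:-→d6:-→d7:-→d8:H1  best=H1
  add 219.175.0.0/16 -> H0 at depth 16
  add 205.206.72.0/23 -> H3 at depth 23
  add 192.0.0.0/2 -> H0 at depth 2
  add 219.160.0.0/12 -> H6 at depth 12
  add 205.0.0.0/8 -> H4 at depth 8
  add 205.192.0.0/12 -> H1 at depth 12
  ? 205.194.215.54  path d0:-→d1:-→d2:H0→d3:-→d4:-→d5:-→d6:-→d7:-→d8:H4→d9:-→d10:-→d11:-→d12:H1  best=H1
  add 205.206.72.233/32 -> H7 at depth 32
  ? 219.175.0.6  path d0:-→d1:-→d2:H0→d3:-→d4:-→d5:-→d6:-→d7:-→d8:H1→d9:-→d10:-→d11:-→d12:H6→d13:-→d14:-→d15:-→d16:H0  best=H0
  ? 205.206.72.233  path d0:-→d1:-→d2:H0→d3:-→d4:-→d5:-→d6:-→d7:-→d8:H4→d9:-→d10:-→d11:-→d12:H1→d13:-→d14:-→d15:-→d16:-→d17:-→d18:-→d19:-→d20:-→d21:-→d22:-→d23:H3→d24:-→d25:-→d26:-→d27:-→d28:H3→d29:-→d30:-→d31:-→d32:H7  best=H7
  ? 193.106.187.183  path d0:-→d1:-→d2:H0→d3:-→d4:-  best=H0
  add 219.175.142.0/23 -> H1 at depth 23

== LOOKUPS ==
["H3","H1","H1","H1","H0","H7","H0"]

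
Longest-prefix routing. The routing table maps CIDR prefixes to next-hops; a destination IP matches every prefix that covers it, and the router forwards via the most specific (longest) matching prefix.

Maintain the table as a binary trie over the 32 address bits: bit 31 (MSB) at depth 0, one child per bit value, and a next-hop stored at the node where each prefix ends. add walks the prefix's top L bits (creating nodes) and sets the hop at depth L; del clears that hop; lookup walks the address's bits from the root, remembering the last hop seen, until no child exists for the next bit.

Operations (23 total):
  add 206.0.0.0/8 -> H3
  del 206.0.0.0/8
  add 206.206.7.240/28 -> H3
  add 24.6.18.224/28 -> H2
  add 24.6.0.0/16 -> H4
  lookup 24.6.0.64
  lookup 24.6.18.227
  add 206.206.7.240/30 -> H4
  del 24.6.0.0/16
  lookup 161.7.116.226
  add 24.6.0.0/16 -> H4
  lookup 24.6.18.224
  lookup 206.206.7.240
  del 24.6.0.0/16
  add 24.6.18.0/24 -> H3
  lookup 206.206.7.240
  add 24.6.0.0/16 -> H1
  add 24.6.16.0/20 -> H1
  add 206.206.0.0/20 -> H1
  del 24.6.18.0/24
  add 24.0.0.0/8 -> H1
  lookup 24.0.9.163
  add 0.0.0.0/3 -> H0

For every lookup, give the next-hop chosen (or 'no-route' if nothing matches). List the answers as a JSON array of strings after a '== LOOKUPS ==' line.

Trace:
  + 206.0.0.0/8 (H3) depth=8
  - 206.0.0.0/8 clear@8
  + 206.206.7.240/28 (H3) depth=28
  + 24.6.18.224/28 (H2) depth=28
  + 24.6.0.0/16 (H4) depth=16
  ? 24.6.0.64  path d0:-→d1:-→d2:-→d3:-→d4:-→d5:-→d6:-→d7:-→d8:-→d9:-→d10:-→d11:-→d12:-→d13:-→d14:-→d15:-→d16:H4→d17:-→d18:-→d19:-  best=H4
  ? 24.6.18.227  path d0:-→d1:-→d2:-→d3:-→d4:-→d5:-→d6:-→d7:-→d8:-→d9:-→d10:-→d11:-→d12:-→d13:-→d14:-→d15:-→d16:H4→d17:-→d18:-→d19:-→d20:-→d21:-→d22:-→d23:-→d24:-→d25:-→d26:-→d27:-→d28:H2  best=H2
  + 206.206.7.240/30 (H4) depth=30
  - 24.6.0.0/16 clear@16
  ? 161.7.116.226  path d0:-→d1:-  best=no-route
  + 24.6.0.0/16 (H4) depth=16
  ? 24.6.18.224  path d0:-→d1:-→d2:-→d3:-→d4:-→d5:-→d6:-→d7:-→d8:-→d9:-→d10:-→d11:-→d12:-→d13:-→d14:-→d15:-→d16:H4→d17:-→d18:-→d19:-→d20:-→d21:-→d22:-→d23:-→d24:-→d25:-→d26:-→d27:-→d28:H2  best=H2
  ? 206.206.7.240  path d0:-→d1:-→d2:-→d3:-→d4:-→d5:-→d6:-→d7:-→d8:-→d9:-→d10:-→d11:-→d12:-→d13:-→d14:-→d15:-→d16:-→d17:-→d18:-→d19:-→d20:-→d21:-→d22:-→d23:-→d24:-→d25:-→d26:-→d27:-→d28:H3→d29:-→d30:H4  best=H4
  - 24.6.0.0/16 clear@16
  + 24.6.18.0/24 (H3) depth=24
  ? 206.206.7.240  path d0:-→d1:-→d2:-→d3:-→d4:-→d5:-→d6:-→d7:-→d8:-→d9:-→d10:-→d11:-→d12:-→d13:-→d14:-→d15:-→d16:-→d17:-→d18:-→d19:-→d20:-→d21:-→d22:-→d23:-→d24:-→d25:-→d26:-→d27:-→d28:H3→d29:-→d30:H4  best=H4
  + 24.6.0.0/16 (H1) depth=16
  + 24.6.16.0/20 (H1) depth=20
  + 206.206.0.0/20 (H1) depth=20
  - 24.6.18.0/24 clear@24
  + 24.0.0.0/8 (H1) depth=8
  ? 24.0.9.163  path d0:-→d1:-→d2:-→d3:-→d4:-→d5:-→d6:-→d7:-→d8:H1→d9:-→d10:-→d11:-→d12:-→d13:-  best=H1
  + 0.0.0.0/3 (H0) depth=3

== LOOKUPS ==
["H4","H2","no-route","H2","H4","H4","H1"]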